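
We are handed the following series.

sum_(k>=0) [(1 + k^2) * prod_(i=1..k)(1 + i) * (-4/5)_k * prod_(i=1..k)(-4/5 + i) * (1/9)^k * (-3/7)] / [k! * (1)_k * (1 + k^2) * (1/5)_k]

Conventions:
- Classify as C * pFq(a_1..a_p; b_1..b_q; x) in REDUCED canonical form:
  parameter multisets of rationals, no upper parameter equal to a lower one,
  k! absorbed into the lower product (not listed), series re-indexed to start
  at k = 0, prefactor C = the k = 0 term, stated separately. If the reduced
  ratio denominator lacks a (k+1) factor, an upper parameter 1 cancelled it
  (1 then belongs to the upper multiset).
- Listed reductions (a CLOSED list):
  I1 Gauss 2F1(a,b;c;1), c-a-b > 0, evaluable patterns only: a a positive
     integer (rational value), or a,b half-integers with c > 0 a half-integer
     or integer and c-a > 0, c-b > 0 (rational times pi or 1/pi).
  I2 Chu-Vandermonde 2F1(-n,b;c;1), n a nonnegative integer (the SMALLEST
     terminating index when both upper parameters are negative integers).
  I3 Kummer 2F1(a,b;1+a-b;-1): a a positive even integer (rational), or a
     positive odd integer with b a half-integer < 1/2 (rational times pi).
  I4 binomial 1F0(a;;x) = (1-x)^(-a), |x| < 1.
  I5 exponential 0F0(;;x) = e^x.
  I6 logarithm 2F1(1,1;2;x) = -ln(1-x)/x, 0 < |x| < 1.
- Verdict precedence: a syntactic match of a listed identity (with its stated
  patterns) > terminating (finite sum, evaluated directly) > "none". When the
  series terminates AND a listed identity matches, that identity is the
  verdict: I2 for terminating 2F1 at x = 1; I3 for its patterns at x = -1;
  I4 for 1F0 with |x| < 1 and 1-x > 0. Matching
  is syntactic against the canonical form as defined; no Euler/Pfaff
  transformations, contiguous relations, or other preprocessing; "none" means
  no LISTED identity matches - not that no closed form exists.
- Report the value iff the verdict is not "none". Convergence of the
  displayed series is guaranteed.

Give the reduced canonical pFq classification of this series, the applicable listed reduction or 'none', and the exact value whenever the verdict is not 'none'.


Key step: t_0 being -3/7, the running product (C = -3/7) telescopes to a rising factorial.
Consecutive-term ratio: r(k) = (1/9) * (k-4/5) (k+2) / [(k+1) (k+1)] - rational; roots negated = parameters, x = (1/9), C = -3/7.

The series (x = 1/9) is 2F1: upper {-4/5, 2}, lower {1}, prefactor -3/7. Verdict: none. No listed pattern accepts 2F1(-4/5, 2; 1; 1/9).


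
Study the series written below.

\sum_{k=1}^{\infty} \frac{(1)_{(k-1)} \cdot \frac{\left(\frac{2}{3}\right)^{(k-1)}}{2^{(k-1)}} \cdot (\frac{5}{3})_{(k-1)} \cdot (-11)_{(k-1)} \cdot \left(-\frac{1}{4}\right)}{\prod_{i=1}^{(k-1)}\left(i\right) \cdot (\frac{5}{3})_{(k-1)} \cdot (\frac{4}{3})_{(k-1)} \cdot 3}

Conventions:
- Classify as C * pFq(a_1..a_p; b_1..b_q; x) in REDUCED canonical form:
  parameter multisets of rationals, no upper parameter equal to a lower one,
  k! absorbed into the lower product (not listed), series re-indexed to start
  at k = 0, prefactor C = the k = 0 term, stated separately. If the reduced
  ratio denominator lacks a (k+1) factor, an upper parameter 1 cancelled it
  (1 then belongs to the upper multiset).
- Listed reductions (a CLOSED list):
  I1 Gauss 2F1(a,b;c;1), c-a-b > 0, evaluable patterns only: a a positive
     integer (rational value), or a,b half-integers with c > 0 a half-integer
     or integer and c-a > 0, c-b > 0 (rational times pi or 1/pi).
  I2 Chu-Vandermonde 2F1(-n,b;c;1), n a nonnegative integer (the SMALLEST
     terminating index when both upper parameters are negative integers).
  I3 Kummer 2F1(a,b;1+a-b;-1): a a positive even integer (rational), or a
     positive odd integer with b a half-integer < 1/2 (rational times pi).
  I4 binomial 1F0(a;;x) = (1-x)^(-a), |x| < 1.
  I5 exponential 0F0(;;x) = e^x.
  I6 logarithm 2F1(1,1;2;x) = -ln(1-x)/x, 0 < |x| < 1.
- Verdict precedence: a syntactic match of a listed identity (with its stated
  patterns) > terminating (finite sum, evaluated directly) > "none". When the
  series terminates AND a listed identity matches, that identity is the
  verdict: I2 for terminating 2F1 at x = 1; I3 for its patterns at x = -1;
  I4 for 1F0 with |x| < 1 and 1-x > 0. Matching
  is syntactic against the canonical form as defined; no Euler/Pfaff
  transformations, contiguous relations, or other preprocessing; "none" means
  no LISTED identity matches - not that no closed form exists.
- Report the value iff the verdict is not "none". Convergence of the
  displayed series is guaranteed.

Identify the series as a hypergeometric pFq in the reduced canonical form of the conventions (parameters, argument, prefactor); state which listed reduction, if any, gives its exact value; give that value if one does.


Classification (C = -\frac{1}{12}): 2F1 with upper {-11, 1}, lower {\frac{4}{3}}, argument x = \frac{1}{3}. Verdict: terminating - upper parameter -11 makes this a finite sum (last index 11), evaluated exactly. Hence: -\frac{992087}{109341960}.

Key observation: from the first term -\frac{1}{12}: the parameter 5/3 appears in both the upper and lower lists and cancels.
Step ratio: r(k) = \frac{1}{3} * (k-11) (k+1) / [(k+\frac{4}{3}) (k+1)] - rational in k. x = \frac{1}{3}; t_0 = -\frac{1}{12}; negate the roots.


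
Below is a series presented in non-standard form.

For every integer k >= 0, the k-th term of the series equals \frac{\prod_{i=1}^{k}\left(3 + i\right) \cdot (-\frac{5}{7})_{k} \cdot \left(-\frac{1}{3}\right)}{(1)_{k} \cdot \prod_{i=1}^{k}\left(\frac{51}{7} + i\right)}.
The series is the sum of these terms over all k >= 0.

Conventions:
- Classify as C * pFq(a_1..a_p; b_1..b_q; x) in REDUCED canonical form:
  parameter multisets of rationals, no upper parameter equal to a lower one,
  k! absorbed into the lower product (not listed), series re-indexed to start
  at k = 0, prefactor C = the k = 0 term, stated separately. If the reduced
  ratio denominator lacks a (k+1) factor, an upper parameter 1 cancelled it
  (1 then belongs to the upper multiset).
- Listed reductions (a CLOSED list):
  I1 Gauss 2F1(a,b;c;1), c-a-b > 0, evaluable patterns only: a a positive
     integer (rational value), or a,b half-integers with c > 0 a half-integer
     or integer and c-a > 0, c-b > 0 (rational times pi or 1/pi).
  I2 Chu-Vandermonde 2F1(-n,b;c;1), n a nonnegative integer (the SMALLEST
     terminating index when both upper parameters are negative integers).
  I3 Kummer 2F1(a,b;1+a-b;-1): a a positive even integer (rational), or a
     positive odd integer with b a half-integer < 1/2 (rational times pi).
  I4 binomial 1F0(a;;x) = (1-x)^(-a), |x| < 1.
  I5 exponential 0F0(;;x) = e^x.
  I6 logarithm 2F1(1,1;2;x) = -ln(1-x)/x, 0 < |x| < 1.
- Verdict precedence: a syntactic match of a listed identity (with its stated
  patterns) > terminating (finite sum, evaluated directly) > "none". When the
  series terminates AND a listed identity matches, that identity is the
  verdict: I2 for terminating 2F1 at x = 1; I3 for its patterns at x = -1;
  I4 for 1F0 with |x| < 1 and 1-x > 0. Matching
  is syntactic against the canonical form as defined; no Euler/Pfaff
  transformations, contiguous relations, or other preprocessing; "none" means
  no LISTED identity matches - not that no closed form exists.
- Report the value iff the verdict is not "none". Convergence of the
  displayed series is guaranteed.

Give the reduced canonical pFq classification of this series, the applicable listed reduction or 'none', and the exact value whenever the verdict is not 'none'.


This is -\frac{1}{3} * 2F1(-\frac{5}{7}, 4; \frac{58}{7}; 1) in reduced canonical form. Verdict: Gauss (I1, integer-parameter pattern) matches (x = 1: the Gamma ratio telescopes since c-a-b = 5 > 0 and a = 4 in Z>0). Hence: -\frac{6919}{33614}.

Key step: t_0 being -\frac{1}{3}, the running product (prefactor -1/3) telescopes to a rising factorial.
Term ratio: r(k) = 1 * (k-\frac{5}{7}) (k+4) / [(k+\frac{58}{7}) (k+1)] - rational in k, leading ratio 1; with t_0 = -\frac{1}{3}, classification follows.


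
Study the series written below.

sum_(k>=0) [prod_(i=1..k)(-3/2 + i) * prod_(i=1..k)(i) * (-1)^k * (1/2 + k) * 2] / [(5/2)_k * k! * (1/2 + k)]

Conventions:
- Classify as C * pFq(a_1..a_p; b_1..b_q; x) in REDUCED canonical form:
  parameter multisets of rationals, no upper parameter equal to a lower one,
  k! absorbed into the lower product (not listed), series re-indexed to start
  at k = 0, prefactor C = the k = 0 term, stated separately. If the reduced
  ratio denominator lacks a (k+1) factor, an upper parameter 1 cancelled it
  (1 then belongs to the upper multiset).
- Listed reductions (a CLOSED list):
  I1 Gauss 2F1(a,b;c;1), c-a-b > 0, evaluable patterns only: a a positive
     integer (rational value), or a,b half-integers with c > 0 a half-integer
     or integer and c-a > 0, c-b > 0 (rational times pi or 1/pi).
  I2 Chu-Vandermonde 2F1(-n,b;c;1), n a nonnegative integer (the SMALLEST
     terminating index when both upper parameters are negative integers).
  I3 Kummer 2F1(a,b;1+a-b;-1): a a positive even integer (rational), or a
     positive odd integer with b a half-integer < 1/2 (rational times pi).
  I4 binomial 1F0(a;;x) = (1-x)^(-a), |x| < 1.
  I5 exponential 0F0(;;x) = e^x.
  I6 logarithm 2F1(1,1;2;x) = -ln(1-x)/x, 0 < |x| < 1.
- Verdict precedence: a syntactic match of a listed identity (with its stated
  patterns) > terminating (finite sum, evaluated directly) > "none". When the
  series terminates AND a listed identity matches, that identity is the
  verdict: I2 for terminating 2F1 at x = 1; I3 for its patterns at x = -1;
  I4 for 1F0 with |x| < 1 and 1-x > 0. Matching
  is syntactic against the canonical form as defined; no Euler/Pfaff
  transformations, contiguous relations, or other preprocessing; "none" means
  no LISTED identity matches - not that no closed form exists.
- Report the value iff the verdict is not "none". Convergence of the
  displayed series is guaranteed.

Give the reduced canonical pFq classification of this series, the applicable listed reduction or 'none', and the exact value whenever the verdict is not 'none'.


Classification (C = 2): 2F1 with upper {-1/2, 1}, lower {5/2}, argument x = -1. Verdict: Kummer (I3) applies (x = -1; c = 5/2 equals 1+a-b for upper {-1/2, 1}: listed pattern). Hence: (3/4) * pi.

Structural cue: t_0 = 2 here, and striking the common factor k + 1/2 reduces the term (C = 2, x = -1).
Term ratio: r(k) = (-1) * (k-1/2) (k+1) / [(k+5/2) (k+1)] - rational in k. x = (-1); t_0 = 2; negate the roots.


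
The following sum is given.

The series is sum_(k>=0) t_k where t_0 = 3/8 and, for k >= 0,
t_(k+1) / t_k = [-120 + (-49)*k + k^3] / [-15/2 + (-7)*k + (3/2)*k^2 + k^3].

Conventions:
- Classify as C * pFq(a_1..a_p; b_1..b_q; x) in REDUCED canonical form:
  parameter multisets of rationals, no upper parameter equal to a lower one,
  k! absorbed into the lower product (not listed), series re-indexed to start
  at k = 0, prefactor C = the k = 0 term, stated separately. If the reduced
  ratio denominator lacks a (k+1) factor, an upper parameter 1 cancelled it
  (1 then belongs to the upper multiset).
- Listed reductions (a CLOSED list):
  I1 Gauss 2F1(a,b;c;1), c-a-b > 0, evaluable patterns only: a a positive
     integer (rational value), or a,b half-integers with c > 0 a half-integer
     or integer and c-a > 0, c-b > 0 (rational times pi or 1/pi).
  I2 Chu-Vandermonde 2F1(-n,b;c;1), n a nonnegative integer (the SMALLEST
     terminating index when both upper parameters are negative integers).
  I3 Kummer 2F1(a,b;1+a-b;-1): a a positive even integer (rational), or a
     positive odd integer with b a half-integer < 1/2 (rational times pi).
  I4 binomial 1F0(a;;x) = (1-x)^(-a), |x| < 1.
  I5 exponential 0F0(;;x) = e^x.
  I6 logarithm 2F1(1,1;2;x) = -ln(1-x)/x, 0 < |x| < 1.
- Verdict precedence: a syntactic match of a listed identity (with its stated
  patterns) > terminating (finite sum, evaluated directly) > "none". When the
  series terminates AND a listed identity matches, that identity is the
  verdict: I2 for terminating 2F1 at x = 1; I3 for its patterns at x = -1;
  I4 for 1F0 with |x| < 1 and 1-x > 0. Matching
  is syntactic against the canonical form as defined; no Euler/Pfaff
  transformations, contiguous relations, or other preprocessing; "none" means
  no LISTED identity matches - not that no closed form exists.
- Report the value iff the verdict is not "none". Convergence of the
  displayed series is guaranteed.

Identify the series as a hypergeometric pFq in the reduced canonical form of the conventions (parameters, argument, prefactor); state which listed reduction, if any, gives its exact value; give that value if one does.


This is 3/8 * 2F1(-8, 5; -5/2; 1) in reduced canonical form. Verdict: Vandermonde's identity (I2) applies (terminating 2F1 at x = 1 with n = 8, b = 5, c = -5/2). Value: -429/8.

Key step: t_0 being 3/8, roots of the ratio polynomials (C = 3/8, x = 1) are the negated parameters.
Consecutive-term ratio: r(k) = 1 * (k-8) (k+5) / [(k-5/2) (k+1)] - rational; roots negated = parameters, x = 1, C = 3/8.


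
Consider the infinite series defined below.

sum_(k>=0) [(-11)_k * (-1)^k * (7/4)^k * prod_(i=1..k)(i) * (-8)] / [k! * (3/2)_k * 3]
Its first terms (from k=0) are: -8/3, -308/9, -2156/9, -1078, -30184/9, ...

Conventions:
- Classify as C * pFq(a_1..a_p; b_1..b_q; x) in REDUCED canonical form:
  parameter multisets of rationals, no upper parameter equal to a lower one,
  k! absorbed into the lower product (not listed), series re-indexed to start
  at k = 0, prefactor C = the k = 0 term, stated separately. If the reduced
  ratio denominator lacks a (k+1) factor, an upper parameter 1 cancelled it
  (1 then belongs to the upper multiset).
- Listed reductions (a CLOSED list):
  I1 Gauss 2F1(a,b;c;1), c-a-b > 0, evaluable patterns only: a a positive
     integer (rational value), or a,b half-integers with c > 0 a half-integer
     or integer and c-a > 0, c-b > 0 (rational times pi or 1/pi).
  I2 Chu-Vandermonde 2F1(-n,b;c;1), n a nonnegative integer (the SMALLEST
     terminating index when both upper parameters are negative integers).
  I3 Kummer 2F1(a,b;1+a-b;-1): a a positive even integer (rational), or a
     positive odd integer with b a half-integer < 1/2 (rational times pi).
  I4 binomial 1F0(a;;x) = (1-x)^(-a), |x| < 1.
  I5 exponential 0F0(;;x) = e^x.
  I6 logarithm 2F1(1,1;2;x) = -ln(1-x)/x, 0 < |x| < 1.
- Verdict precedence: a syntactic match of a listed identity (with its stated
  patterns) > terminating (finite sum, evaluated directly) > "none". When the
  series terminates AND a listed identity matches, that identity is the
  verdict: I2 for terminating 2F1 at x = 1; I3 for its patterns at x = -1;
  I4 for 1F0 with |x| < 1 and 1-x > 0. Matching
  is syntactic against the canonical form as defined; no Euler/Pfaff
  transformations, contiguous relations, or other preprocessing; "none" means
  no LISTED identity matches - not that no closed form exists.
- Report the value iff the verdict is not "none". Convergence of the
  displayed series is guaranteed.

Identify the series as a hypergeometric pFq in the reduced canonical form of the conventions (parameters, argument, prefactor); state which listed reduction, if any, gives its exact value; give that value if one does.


Classification (C = -8/3): 2F1 with upper {-11, 1}, lower {3/2}, argument x = -7/4. Verdict: terminating - the sum ends at index 11 because -11 is a negative integer; exact evaluation follows. Exact value: -17031272795/289731.

The tell: from the first term -8/3: the (-1)^k factor (prefactor -8/3) folds into the argument's sign.
Step ratio: r(k) = (-7/4) * (k-11) (k+1) / [(k+3/2) (k+1)] - rational in k, leading ratio (-7/4); with t_0 = -8/3, classification follows.


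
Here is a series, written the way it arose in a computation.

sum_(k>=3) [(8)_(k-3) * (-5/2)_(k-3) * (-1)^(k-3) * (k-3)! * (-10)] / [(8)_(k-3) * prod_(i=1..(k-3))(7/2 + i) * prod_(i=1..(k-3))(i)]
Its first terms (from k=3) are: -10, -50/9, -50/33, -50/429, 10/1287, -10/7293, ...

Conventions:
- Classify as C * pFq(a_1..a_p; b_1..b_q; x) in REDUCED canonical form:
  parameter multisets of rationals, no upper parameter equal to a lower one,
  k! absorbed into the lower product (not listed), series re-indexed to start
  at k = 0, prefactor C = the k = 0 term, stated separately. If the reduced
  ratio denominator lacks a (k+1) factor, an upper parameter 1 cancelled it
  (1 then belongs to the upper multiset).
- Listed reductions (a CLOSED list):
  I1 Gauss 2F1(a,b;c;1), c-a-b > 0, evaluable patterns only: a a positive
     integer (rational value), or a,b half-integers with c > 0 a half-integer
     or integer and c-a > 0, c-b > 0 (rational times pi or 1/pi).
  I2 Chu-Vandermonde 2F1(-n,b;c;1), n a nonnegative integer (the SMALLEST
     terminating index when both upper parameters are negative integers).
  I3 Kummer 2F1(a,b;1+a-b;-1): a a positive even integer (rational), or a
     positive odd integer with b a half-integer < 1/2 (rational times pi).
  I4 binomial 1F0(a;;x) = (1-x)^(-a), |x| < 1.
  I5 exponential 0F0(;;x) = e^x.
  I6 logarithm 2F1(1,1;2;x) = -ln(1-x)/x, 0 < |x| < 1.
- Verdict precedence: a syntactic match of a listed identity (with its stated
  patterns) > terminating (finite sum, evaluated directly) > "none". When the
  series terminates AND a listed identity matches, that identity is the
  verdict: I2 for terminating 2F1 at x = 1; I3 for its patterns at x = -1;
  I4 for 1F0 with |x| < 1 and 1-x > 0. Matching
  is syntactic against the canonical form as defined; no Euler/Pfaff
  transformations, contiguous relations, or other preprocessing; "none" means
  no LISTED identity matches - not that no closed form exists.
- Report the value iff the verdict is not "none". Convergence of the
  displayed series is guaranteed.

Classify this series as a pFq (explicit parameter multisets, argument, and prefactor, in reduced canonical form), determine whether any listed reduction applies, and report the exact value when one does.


Prefactor -10, argument -1: 2F1 with upper {-5/2, 1} over lower {9/2}. Verdict: Kummer (I3) fires (x = -1; c = 9/2 equals 1+a-b for upper {-5/2, 1}: listed pattern). Sum: (-175/32) * pi.

Structural cue: with t_0 = -10, the factorial ratio (C = -10, x = -1) (k+a-1)!/(a-1)! is a rising factorial (a)_k.
Ratio: r(k) = (-1) * (k-5/2) (k+1) / [(k+9/2) (k+1)] ; factor over Q: parameters, x = (-1), and C = -10.


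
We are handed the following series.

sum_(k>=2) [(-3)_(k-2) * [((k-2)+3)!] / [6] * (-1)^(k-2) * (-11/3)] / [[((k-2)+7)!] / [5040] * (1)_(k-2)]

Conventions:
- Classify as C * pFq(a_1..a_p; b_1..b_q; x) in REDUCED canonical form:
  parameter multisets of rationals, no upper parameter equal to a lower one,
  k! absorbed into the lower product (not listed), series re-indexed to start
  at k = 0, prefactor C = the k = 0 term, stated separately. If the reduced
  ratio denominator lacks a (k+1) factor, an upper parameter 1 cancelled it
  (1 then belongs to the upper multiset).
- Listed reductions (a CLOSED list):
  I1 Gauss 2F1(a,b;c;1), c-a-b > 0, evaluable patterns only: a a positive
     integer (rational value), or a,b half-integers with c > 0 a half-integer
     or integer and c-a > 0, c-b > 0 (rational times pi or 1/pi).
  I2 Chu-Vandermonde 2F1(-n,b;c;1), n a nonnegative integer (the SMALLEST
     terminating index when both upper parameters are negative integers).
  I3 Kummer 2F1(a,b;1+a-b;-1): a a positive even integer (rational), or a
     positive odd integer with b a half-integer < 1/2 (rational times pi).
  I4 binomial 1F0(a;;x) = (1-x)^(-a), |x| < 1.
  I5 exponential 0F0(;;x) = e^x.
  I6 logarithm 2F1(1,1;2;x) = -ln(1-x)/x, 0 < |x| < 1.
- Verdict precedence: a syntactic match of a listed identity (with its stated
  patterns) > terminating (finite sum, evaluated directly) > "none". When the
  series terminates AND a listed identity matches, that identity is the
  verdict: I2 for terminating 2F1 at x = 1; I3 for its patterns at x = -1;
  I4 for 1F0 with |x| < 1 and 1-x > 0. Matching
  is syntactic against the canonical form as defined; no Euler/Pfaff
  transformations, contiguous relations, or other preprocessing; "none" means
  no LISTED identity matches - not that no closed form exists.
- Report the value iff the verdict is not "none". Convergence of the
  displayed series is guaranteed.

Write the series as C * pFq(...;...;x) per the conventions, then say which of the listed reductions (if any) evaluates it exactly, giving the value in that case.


Reduced: x = -1, 2F1, upper = {-3, 4}, lower = {8}, C = -11/3. Verdict: this is the Kummer evaluation I3 (x = -1; c = 8 equals 1+a-b for upper {-3, 4}: listed pattern). Hence: -77/6.

First insight: t_0 = -11/3 here, and (1)_k (prefactor -11/3) is k! itself.
Step ratio: r(k) = (-1) * (k-3) (k+4) / [(k+8) (k+1)] - rational in k. x = (-1); t_0 = -11/3; negate the roots.


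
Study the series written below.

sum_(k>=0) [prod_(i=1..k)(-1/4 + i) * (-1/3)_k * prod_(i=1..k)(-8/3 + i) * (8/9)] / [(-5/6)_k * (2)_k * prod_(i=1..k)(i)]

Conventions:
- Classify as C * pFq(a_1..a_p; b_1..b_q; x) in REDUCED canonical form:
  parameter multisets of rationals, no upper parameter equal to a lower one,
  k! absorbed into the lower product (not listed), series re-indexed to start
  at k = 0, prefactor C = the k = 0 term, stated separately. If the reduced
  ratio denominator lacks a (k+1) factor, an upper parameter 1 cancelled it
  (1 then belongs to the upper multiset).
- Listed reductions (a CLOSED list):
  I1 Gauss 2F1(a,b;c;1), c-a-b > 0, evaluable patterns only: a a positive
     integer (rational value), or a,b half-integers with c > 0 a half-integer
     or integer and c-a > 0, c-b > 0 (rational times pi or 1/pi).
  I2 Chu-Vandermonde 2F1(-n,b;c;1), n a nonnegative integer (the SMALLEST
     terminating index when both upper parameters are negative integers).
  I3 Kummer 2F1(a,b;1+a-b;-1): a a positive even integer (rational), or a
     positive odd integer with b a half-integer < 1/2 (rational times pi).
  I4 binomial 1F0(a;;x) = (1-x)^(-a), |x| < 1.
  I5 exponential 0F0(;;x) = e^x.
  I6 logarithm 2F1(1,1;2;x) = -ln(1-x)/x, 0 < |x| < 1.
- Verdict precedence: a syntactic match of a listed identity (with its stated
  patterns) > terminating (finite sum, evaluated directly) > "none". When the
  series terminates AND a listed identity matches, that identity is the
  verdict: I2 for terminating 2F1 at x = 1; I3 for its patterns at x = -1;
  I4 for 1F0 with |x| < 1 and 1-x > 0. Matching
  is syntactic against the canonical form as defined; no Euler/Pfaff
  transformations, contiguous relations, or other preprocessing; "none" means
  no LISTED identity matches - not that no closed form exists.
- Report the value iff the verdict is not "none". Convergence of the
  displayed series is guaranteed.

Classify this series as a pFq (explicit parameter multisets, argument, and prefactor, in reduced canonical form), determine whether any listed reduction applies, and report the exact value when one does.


At argument 1: a 3F2 with upper {-5/3, -1/3, 3/4}, lower {-5/6, 2}, scaled by C = 8/9. Verdict: none. A 3F2 with upper {-5/3, -1/3, 3/4} fits none of I1-I6 at x = 1; the sum runs forever.

Key step: from the first term 8/9: the running product (C = 8/9, x = 1) telescopes to a rising factorial.
Consecutive-term ratio: r(k) = 1 * (k-5/3) (k-1/3) (k+3/4) / [(k-5/6) (k+2) (k+1)] - rational in k. x = 1; t_0 = 8/9; negate the roots.


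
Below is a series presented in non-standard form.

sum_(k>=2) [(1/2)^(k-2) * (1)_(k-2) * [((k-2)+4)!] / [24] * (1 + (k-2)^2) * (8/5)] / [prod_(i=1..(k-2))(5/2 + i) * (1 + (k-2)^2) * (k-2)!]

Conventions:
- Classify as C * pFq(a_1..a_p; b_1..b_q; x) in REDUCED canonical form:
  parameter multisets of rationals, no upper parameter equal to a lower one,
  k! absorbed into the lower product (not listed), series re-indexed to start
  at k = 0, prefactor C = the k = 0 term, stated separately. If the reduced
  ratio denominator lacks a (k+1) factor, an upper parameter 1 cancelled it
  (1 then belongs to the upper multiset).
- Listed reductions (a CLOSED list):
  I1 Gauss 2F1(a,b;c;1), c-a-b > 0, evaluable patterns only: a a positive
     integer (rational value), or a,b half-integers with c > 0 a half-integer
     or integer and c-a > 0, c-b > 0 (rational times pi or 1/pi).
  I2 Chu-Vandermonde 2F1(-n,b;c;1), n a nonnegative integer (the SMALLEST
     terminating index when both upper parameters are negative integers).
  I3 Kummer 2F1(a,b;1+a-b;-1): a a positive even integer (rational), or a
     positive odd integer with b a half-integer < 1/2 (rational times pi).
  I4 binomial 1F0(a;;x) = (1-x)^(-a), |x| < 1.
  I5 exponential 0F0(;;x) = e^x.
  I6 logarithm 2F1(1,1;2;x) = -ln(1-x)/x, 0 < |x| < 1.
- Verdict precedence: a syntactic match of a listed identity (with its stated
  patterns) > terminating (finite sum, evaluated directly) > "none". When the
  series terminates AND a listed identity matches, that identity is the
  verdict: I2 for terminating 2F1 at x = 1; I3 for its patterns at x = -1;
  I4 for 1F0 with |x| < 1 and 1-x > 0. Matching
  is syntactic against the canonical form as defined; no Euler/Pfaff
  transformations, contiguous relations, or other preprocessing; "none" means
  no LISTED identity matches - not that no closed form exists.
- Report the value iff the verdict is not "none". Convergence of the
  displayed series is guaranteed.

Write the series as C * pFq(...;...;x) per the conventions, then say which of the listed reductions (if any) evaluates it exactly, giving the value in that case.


First insight: t_0 being 8/5, the lower running product (C = 8/5, x = 1/2) is a rising factorial.
Term ratio: r(k) = (1/2) * (k+1) (k+5) / [(k+7/2) (k+1)] - poly over poly, x = (1/2) from leading terms; C = 8/5 at k = 0.

Prefactor 8/5, argument 1/2: 2F1 with upper {1, 5} over lower {7/2}. Verdict: none - this 2F1 at x = 1/2 matches no listed pattern, and upper {1, 5} holds no stopper.


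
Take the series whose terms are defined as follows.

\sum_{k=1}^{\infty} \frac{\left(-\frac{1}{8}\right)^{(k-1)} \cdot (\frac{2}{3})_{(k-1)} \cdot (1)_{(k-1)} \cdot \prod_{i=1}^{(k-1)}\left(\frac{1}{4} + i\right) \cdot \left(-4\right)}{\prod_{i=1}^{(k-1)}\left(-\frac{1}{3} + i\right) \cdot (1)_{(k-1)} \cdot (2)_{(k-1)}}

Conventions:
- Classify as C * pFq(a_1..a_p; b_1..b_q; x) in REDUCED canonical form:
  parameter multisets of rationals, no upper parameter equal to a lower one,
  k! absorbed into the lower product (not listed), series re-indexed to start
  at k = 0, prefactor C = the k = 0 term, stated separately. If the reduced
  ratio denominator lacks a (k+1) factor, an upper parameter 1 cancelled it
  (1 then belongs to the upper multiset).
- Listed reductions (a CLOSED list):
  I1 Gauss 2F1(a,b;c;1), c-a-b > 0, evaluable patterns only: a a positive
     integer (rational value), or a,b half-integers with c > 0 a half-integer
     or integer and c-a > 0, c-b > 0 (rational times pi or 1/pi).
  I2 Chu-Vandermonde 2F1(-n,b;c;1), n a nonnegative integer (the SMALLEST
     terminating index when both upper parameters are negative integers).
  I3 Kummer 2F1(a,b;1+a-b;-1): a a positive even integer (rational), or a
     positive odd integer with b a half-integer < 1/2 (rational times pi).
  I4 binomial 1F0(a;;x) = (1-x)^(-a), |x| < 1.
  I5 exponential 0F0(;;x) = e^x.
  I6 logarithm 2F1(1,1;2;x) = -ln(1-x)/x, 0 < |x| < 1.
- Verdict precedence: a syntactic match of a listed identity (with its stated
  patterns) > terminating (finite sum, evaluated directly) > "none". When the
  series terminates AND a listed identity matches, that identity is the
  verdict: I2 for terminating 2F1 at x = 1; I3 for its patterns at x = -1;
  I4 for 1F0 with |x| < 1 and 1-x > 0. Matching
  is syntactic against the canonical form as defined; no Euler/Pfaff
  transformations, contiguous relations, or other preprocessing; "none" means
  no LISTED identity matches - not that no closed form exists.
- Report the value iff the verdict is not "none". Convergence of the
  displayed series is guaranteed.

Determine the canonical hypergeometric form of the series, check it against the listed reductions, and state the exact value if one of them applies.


First insight: with t_0 = -4, the lower running product (prefactor -4) is a rising factorial.
Ratio: r(k) = -\frac{1}{8} * (k+1) (k+\frac{5}{4}) / [(k+2) (k+1)] - rational; roots negated = parameters, x = -\frac{1}{8}, C = -4.

The series (x = -\frac{1}{8}) is 2F1: upper {1, \frac{5}{4}}, lower {2}, prefactor -4. Verdict: no listed reduction: x = -\frac{1}{8} and upper {1, \frac{5}{4}} fail every I1-I6 pattern.


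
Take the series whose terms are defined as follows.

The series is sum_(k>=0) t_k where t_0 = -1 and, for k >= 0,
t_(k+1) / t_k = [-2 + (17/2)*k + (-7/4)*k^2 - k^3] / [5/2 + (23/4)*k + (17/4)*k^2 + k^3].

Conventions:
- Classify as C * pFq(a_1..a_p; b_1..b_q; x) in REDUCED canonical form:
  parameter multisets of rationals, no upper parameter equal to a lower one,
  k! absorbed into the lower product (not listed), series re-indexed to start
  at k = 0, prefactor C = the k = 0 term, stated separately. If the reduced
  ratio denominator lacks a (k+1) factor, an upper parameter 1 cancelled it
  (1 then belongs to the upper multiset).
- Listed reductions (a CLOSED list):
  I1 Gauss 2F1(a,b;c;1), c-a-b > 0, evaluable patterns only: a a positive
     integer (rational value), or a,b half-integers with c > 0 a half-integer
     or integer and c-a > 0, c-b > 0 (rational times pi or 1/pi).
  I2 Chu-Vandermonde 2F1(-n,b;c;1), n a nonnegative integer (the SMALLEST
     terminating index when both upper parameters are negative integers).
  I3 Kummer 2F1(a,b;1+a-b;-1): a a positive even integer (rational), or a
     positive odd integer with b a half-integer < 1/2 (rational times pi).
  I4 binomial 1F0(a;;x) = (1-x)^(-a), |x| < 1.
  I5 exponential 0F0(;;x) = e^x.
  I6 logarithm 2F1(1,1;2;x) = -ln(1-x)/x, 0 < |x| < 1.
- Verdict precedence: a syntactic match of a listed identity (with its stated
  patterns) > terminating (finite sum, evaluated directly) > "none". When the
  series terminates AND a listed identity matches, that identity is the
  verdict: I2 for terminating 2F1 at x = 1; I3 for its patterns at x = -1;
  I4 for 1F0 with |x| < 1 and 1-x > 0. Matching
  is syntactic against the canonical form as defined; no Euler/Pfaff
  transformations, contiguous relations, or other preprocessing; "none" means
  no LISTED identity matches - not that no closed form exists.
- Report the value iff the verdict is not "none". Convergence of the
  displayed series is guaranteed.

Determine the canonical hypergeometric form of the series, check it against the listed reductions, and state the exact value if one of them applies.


Canonical form: C = -1 times 3F2 with upper {-2, -1/4, 4}, lower {5/4, 2}, x = -1. Verdict: terminating - upper -2 stops the sum at k = 2; the 3 terms are added exactly. Its exact value is 1/45.

Key step: x = (-1) and the expanded ratio factors over Q; C = -1, roots give parameters.
Adjacent-term ratio: r(k) = (-1) * (k-2) (k-1/4) (k+4) / [(k+5/4) (k+2) (k+1)] - rational; roots negated = parameters, x = (-1), C = -1.


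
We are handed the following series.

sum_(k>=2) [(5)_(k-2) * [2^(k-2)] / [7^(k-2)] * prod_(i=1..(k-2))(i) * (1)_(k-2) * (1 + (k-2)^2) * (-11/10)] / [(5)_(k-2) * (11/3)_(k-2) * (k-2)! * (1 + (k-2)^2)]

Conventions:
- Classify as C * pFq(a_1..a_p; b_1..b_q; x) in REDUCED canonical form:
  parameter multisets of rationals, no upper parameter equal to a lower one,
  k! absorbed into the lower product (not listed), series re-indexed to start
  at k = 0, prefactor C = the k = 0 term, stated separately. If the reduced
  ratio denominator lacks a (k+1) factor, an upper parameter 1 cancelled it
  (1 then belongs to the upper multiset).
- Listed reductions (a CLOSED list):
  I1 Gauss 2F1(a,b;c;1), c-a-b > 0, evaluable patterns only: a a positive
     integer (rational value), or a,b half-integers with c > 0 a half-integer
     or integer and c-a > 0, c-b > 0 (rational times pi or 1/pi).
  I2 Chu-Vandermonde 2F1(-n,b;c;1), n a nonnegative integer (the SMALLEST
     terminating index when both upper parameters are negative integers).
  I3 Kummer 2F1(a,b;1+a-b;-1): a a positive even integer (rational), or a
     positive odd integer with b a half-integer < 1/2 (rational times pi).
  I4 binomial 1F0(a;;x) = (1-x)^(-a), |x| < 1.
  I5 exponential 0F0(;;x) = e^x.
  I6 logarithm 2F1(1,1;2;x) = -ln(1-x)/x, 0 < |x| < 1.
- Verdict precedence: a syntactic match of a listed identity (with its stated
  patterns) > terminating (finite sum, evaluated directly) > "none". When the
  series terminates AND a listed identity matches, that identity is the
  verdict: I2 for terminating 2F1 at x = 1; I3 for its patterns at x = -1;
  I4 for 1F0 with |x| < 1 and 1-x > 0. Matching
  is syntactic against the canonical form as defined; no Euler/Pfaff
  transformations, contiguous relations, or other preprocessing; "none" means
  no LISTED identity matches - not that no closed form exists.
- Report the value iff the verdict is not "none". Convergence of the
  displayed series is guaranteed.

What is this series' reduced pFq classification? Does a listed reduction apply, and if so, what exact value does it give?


The series (x = 2/7) is 2F1: upper {1, 1}, lower {11/3}, prefactor -11/10. Verdict: none here - no I1-I6 shape fits x = 2/7 with lower {11/3}.

Key step: with t_0 = -11/10, the two geometric factors (C = -11/10, x = 2/7) combine into one argument.
Consecutive-term ratio: r(k) = (2/7) * (k+1) (k+1) / [(k+11/3) (k+1)] ; factor over Q: parameters, x = (2/7), and C = -11/10.


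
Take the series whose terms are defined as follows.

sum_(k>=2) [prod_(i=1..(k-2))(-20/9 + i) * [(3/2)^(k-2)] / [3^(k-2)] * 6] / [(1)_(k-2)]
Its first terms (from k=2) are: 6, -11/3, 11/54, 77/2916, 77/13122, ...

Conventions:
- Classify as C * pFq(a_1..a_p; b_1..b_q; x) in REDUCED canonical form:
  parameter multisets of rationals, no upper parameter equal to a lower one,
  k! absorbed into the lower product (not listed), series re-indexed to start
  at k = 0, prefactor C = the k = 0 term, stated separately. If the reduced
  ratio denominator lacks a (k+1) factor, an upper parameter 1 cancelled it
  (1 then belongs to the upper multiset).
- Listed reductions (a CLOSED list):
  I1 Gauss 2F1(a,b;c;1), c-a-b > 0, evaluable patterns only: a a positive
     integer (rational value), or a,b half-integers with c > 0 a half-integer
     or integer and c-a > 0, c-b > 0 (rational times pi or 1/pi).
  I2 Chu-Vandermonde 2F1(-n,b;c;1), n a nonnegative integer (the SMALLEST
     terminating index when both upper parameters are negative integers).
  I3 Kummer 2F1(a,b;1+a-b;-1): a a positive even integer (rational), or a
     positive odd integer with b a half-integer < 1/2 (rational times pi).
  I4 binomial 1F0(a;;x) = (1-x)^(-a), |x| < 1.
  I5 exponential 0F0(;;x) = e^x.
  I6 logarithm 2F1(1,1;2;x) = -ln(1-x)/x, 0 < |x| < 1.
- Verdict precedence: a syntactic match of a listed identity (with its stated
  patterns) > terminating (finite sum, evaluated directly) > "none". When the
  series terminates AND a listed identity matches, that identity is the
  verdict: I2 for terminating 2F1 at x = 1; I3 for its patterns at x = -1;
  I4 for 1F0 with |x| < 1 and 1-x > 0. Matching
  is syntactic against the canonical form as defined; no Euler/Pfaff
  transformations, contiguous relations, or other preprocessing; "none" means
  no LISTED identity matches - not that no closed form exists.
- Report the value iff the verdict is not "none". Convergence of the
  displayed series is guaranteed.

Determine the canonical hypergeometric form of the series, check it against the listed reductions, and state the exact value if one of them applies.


Prefactor 6, argument 1/2: 1F0 with upper {-11/9} over lower {-}. Verdict: this is binomial (I4) (the 1F0 binomial series: exponent 11/9, x = 1/2). Its exact value is 6 * (1/2)^(11/9).

First insight: x = (1/2) and the running product (C = 6) telescopes to a rising factorial.
Adjacent-term ratio: r(k) = (1/2) * (k-11/9) / [(k+1)] - rational in k, leading ratio (1/2); with t_0 = 6, classification follows.


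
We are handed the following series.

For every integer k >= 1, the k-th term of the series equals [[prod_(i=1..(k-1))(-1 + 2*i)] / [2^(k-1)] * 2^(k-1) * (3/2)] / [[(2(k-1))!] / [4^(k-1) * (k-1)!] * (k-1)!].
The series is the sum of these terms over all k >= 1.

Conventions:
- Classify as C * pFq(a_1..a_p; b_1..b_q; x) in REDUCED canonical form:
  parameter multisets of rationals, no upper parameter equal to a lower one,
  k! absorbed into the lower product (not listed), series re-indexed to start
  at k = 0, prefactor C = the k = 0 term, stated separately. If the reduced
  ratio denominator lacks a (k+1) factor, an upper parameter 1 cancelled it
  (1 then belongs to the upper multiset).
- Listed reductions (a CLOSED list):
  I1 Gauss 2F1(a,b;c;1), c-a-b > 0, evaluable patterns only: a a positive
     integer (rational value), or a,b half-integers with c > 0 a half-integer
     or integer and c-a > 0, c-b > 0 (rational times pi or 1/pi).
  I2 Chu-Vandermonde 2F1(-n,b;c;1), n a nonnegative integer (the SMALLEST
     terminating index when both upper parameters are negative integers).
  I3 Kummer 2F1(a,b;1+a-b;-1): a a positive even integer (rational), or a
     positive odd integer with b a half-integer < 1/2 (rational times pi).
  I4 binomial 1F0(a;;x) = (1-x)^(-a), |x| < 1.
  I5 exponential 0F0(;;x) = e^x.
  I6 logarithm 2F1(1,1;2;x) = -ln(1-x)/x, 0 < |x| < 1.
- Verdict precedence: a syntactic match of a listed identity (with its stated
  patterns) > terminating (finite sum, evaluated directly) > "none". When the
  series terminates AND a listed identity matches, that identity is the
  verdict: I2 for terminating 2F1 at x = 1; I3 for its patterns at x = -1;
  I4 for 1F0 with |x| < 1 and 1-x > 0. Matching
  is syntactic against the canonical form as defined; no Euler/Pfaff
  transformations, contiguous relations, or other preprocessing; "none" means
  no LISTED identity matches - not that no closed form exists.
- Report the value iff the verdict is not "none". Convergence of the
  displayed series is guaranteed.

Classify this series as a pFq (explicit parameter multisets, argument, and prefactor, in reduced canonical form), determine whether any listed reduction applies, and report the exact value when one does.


x = 2 here; the reduced form reads 0F0, upper {-}, lower {-}, C = 3/2. Verdict: this is exponential (I5) (the 0F0 exponential series at x = 2). Value: (3/2) * e^(2).

First insight: t_0 being 3/2, the odd product 1*3*...*(2k-1) (C = 3/2) is 2^k (1/2)_k.
Ratio: r(k) = 2 * 1 / [(k+1)] - rational in k. x = 2; t_0 = 3/2; negate the roots.


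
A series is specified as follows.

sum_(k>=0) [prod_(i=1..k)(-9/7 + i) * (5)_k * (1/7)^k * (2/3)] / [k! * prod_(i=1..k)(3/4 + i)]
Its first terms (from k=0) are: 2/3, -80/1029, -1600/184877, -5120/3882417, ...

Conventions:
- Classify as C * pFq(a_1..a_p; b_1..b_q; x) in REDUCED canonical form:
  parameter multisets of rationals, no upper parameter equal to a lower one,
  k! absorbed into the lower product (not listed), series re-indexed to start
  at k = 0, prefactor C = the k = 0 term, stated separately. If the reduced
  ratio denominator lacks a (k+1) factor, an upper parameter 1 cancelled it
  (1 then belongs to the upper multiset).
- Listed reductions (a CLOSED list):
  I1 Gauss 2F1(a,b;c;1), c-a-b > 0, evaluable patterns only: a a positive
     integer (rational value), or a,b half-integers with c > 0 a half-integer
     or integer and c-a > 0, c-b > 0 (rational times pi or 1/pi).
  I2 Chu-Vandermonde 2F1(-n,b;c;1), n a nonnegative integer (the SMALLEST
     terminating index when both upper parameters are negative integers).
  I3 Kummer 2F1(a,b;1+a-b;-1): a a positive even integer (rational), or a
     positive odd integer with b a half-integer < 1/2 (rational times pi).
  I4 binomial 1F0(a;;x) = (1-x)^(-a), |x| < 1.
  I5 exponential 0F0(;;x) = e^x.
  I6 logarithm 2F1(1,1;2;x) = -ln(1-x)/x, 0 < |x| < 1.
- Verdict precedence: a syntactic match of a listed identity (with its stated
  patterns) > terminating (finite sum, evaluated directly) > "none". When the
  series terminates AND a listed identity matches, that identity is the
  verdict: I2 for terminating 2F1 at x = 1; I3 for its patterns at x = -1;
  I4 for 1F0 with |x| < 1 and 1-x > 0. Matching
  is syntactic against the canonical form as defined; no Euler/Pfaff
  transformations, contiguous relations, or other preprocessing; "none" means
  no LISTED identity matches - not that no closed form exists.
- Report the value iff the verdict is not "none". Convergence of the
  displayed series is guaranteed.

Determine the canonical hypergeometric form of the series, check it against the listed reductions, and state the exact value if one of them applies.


x = 1/7 here; the reduced form reads 2F1, upper {-2/7, 5}, lower {7/4}, C = 2/3. Verdict: none - this 2F1 at x = 1/7 matches no listed pattern, and upper {-2/7, 5} holds no stopper.

Key observation: with t_0 = 2/3, the lower running product (C = 2/3) is a rising factorial.
Term ratio: r(k) = (1/7) * (k-2/7) (k+5) / [(k+7/4) (k+1)] - rational; roots negated = parameters, x = (1/7), C = 2/3.
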